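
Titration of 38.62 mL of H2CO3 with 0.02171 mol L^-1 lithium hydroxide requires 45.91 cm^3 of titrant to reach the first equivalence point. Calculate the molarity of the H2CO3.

0.0258 M

n(LiOH) = 0.02171 x 0.04591 = 0.0009967 mol.
At the first equivalence point, 1 mol OH^- react per mol H2CO3, so n(H2CO3) = 0.0009967 / 1 = 0.0009967 mol.
[H2CO3] = 0.0009967 / 0.03862 L = 0.0258 M.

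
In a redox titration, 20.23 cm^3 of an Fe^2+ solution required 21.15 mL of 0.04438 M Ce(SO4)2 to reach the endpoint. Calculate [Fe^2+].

n(Ce(SO4)2) = 0.04438 x 0.02115 = 0.0009386 mol.
From the balanced equation, 1 mol Ce(SO4)2 reacts with 1 mol Fe^2+, so n(Fe^2+) = 0.0009386 x 1/1 = 0.0009386 mol.
[Fe^2+] = 0.0009386 / 0.02023 L = 0.0464 M.

0.0464 M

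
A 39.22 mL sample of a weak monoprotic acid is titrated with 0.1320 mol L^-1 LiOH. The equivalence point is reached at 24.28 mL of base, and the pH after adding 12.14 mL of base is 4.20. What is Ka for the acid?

12.14 mL is half of the equivalence volume, so this is the half-equivalence point where [HA] = [A^-].
At half-equivalence pH = pKa, so pKa = 4.20.
Ka = 10^(-4.20) = 6.3 x 10^-5.

6.3 x 10^-5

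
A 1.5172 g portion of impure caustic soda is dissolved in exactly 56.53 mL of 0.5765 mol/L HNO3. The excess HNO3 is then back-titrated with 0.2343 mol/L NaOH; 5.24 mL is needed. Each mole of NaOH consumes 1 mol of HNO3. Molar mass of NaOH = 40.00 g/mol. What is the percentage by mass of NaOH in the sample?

82.7%

Total n(HNO3) added = 0.5765 x 0.05653 = 0.03259 mol.
n(NaOH) used = 0.2343 x 0.005240 = 0.001228 mol, which equals the excess n(HNO3).
So n(HNO3) consumed by the sample = 0.03259 - 0.001228 = 0.03136 mol.
n(NaOH) = 0.03136 / 1 = 0.03136 mol.
mass NaOH = 0.03136 x 40.00 = 1.254 g, so %NaOH = 1.254/1.5172 x 100 = 82.7%.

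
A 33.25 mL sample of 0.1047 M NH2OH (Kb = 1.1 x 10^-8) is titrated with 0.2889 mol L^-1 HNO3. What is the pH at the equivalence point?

n(NH2OH) = 0.1047 x 0.03325 = 0.003481 mol; V(HNO3) at equivalence = 0.003481/0.2889 = 0.01205 L.
At equivalence the base is fully converted to NH3OH+; total volume = 0.04530 L, so [NH3OH+] = 0.003481/0.04530 = 0.07685 M.
Ka(NH3OH+) = Kw/Kb = 1.0e-14 / 1.1 x 10^-8 = 9.09e-7.
[H^+] = sqrt(Ka x [NH3OH+]) = sqrt(9.09e-7 x 0.07685) = 0.000264 M.
pH = -log(0.000264) = 3.58.

3.58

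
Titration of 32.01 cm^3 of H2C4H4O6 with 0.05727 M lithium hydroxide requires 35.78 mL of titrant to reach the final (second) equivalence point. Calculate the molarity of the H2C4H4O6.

0.0320 M

n(LiOH) = 0.05727 x 0.03578 = 0.002049 mol.
At the final (second) equivalence point, 2 mol OH^- react per mol H2C4H4O6, so n(H2C4H4O6) = 0.002049 / 2 = 0.001025 mol.
[H2C4H4O6] = 0.001025 / 0.03201 L = 0.0320 M.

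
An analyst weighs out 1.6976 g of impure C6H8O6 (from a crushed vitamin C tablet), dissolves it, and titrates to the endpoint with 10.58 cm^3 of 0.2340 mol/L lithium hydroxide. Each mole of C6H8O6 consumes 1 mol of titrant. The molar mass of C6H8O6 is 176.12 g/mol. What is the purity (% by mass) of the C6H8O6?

n(LiOH) = 0.2340 x 0.01058 = 0.002476 mol.
n(C6H8O6) = 0.002476 / 1 = 0.002476 mol.
mass of C6H8O6 = 0.002476 x 176.12 = 0.4360 g.
% purity = 0.4360 / 1.6976 x 100 = 25.7%.

25.7%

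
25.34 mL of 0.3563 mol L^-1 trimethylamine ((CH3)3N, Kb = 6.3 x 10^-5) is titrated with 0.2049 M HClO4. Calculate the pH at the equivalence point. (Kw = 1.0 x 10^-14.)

5.34

n((CH3)3N) = 0.3563 x 0.02534 = 0.009029 mol; V(HClO4) at equivalence = 0.009029/0.2049 = 0.04406 L.
At equivalence the base is fully converted to (CH3)3NH+; total volume = 0.06940 L, so [(CH3)3NH+] = 0.009029/0.06940 = 0.1301 M.
Ka((CH3)3NH+) = Kw/Kb = 1.0e-14 / 6.3 x 10^-5 = 1.59e-10.
[H^+] = sqrt(Ka x [(CH3)3NH+]) = sqrt(1.59e-10 x 0.1301) = 4.54e-6 M.
pH = -log(4.54e-6) = 5.34.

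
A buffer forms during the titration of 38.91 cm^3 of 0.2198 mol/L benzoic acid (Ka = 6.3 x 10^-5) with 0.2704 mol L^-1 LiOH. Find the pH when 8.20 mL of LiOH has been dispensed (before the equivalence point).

3.74

Initial n(C6H5COOH) = 0.2198 x 0.03891 = 0.008552 mol.
n(LiOH) added = 0.2704 x 0.008200 = 0.002217 mol, converting that many moles of C6H5COOH to C6H5COO-.
Remaining n(C6H5COOH) = 0.006335 mol; n(C6H5COO-) = 0.002217 mol.
By Henderson-Hasselbalch, pH = pKa + log([A^-]/[HA]) = 4.20 + log(0.002217/0.006335) = 4.20 + (-0.46) = 3.74.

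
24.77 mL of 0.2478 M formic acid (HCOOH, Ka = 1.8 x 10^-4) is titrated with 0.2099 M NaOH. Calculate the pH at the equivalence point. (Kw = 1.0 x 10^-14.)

8.40

n(HCOOH) = 0.2478 x 0.02477 = 0.006138 mol; V(NaOH) at equivalence = 0.006138/0.2099 = 0.02924 L.
At equivalence all the acid is converted to HCOO-; total volume = 0.02477 + 0.02924 = 0.05401 L, so [HCOO-] = 0.006138/0.05401 = 0.1136 M.
Kb = Kw/Ka = 1.0e-14 / 1.8 x 10^-4 = 5.56e-11.
[OH^-] = sqrt(Kb x [HCOO-]) = sqrt(5.56e-11 x 0.1136) = 2.51e-6 M.
pOH = 5.60, so pH = 14.00 - 5.60 = 8.40.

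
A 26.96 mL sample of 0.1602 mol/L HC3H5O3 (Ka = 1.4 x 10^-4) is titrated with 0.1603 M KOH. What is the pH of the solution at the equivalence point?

n(HC3H5O3) = 0.1602 x 0.02696 = 0.004319 mol; V(KOH) at equivalence = 0.004319/0.1603 = 0.02694 L.
At equivalence all the acid is converted to C3H5O3-; total volume = 0.02696 + 0.02694 = 0.05390 L, so [C3H5O3-] = 0.004319/0.05390 = 0.08012 M.
Kb = Kw/Ka = 1.0e-14 / 1.4 x 10^-4 = 7.14e-11.
[OH^-] = sqrt(Kb x [C3H5O3-]) = sqrt(7.14e-11 x 0.08012) = 2.39e-6 M.
pOH = 5.62, so pH = 14.00 - 5.62 = 8.38.

8.38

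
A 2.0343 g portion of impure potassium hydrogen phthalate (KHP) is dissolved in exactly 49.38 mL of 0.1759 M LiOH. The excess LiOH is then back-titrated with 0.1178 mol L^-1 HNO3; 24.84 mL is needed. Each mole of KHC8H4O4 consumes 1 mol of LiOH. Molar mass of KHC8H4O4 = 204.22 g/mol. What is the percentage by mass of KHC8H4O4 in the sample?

Total n(LiOH) added = 0.1759 x 0.04938 = 0.008686 mol.
n(HNO3) used = 0.1178 x 0.02484 = 0.002926 mol, which equals the excess n(LiOH).
So n(LiOH) consumed by the sample = 0.008686 - 0.002926 = 0.005760 mol.
n(KHC8H4O4) = 0.005760 / 1 = 0.005760 mol.
mass KHC8H4O4 = 0.005760 x 204.22 = 1.176 g, so %KHC8H4O4 = 1.176/2.0343 x 100 = 57.8%.

57.8%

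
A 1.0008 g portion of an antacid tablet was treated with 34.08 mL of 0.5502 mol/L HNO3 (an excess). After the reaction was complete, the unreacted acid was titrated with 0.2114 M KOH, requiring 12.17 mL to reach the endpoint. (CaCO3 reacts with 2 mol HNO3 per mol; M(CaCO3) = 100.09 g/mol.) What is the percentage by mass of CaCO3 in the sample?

Total n(HNO3) added = 0.5502 x 0.03408 = 0.01875 mol.
n(KOH) used = 0.2114 x 0.01217 = 0.002573 mol, which equals the excess n(HNO3).
So n(HNO3) consumed by the sample = 0.01875 - 0.002573 = 0.01618 mol.
n(CaCO3) = 0.01618 / 2 = 0.008089 mol.
mass CaCO3 = 0.008089 x 100.09 = 0.8096 g, so %CaCO3 = 0.8096/1.0008 x 100 = 80.9%.

80.9%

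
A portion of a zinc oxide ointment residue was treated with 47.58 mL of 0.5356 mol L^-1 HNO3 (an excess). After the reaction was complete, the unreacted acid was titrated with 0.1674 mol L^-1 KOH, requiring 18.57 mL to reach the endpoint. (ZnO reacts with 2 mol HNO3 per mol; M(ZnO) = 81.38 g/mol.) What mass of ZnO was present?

0.910 g

Total n(HNO3) added = 0.5356 x 0.04758 = 0.02548 mol.
n(KOH) used = 0.1674 x 0.01857 = 0.003109 mol, which equals the excess n(HNO3).
So n(HNO3) consumed by the sample = 0.02548 - 0.003109 = 0.02238 mol.
n(ZnO) = 0.02238 / 2 = 0.01119 mol.
mass = 0.01119 mol x 81.38 g/mol = 0.910 g.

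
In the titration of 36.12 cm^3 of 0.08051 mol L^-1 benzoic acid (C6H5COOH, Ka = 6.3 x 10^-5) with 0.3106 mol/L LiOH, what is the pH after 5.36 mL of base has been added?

Initial n(C6H5COOH) = 0.08051 x 0.03612 = 0.002908 mol.
n(LiOH) added = 0.3106 x 0.005360 = 0.001665 mol, converting that many moles of C6H5COOH to C6H5COO-.
Remaining n(C6H5COOH) = 0.001243 mol; n(C6H5COO-) = 0.001665 mol.
By Henderson-Hasselbalch, pH = pKa + log([A^-]/[HA]) = 4.20 + log(0.001665/0.001243) = 4.20 + (+0.13) = 4.33.

4.33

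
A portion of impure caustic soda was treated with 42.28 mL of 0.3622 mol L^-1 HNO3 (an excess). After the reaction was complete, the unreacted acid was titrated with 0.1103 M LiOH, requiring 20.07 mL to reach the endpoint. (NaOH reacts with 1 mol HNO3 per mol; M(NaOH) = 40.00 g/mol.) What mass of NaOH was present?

Total n(HNO3) added = 0.3622 x 0.04228 = 0.01531 mol.
n(LiOH) used = 0.1103 x 0.02007 = 0.002214 mol, which equals the excess n(HNO3).
So n(HNO3) consumed by the sample = 0.01531 - 0.002214 = 0.01310 mol.
n(NaOH) = 0.01310 / 1 = 0.01310 mol.
mass = 0.01310 mol x 40.00 g/mol = 0.524 g.

0.524 g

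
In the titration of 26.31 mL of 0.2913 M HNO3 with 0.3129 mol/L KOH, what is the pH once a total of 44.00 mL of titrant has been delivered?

n(acid) = 0.2913 x 0.02631 = 0.007664 mol; n(KOH) added = 0.3129 x 0.04400 = 0.01377 mol.
Base is in excess by 0.01377 - 0.007664 = 0.006103 mol in a total volume of 0.07031 L.
[OH^-] = 0.006103/0.07031 = 0.08681 M, so pOH = 1.06 and pH = 14.00 - 1.06 = 12.94.

12.94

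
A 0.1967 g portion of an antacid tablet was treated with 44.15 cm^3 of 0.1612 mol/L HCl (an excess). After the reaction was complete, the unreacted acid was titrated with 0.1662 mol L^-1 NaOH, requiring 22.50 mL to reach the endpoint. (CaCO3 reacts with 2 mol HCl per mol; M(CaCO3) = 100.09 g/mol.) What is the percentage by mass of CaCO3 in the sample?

Total n(HCl) added = 0.1612 x 0.04415 = 0.007117 mol.
n(NaOH) used = 0.1662 x 0.02250 = 0.003739 mol, which equals the excess n(HCl).
So n(HCl) consumed by the sample = 0.007117 - 0.003739 = 0.003377 mol.
n(CaCO3) = 0.003377 / 2 = 0.001689 mol.
mass CaCO3 = 0.001689 x 100.09 = 0.1690 g, so %CaCO3 = 0.1690/0.1967 x 100 = 85.9%.

85.9%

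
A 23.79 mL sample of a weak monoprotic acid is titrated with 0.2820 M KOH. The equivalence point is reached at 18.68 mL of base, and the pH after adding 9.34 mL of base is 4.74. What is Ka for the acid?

1.8 x 10^-5

9.34 mL is half of the equivalence volume, so this is the half-equivalence point where [HA] = [A^-].
At half-equivalence pH = pKa, so pKa = 4.74.
Ka = 10^(-4.74) = 1.8 x 10^-5.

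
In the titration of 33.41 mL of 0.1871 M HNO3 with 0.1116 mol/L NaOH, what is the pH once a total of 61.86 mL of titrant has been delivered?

11.84

n(acid) = 0.1871 x 0.03341 = 0.006251 mol; n(NaOH) added = 0.1116 x 0.06186 = 0.006904 mol.
Base is in excess by 0.006904 - 0.006251 = 0.0006526 mol in a total volume of 0.09527 L.
[OH^-] = 0.0006526/0.09527 = 0.006850 M, so pOH = 2.16 and pH = 14.00 - 2.16 = 11.84.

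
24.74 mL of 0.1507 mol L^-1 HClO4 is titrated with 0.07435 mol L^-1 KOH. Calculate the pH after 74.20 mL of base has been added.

n(acid) = 0.1507 x 0.02474 = 0.003728 mol; n(KOH) added = 0.07435 x 0.07420 = 0.005517 mol.
Base is in excess by 0.005517 - 0.003728 = 0.001788 mol in a total volume of 0.09894 L.
[OH^-] = 0.001788/0.09894 = 0.01808 M, so pOH = 1.74 and pH = 14.00 - 1.74 = 12.26.

12.26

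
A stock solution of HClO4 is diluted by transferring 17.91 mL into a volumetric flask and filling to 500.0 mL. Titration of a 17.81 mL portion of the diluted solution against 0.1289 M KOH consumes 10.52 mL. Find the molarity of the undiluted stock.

2.13 M

n(KOH) = 0.1289 x 0.01052 = 0.001356 mol.
n(HClO4) in the aliquot = 0.001356 mol.
[diluted HClO4] = 0.001356 / 0.01781 = 0.07614 M.
Dilution factor = 500.0/17.91 = 27.92, so [stock] = 0.07614 x 27.92 = 2.13 M.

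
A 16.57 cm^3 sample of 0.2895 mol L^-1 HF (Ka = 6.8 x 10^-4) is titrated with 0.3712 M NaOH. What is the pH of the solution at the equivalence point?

8.19

n(HF) = 0.2895 x 0.01657 = 0.004797 mol; V(NaOH) at equivalence = 0.004797/0.3712 = 0.01292 L.
At equivalence all the acid is converted to F-; total volume = 0.01657 + 0.01292 = 0.02949 L, so [F-] = 0.004797/0.02949 = 0.1626 M.
Kb = Kw/Ka = 1.0e-14 / 6.8 x 10^-4 = 1.47e-11.
[OH^-] = sqrt(Kb x [F-]) = sqrt(1.47e-11 x 0.1626) = 1.55e-6 M.
pOH = 5.81, so pH = 14.00 - 5.81 = 8.19.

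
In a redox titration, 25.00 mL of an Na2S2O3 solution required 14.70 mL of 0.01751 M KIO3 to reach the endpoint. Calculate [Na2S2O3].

n(KIO3) = 0.01751 x 0.01470 = 0.0002574 mol.
From the balanced equation, 1 mol KIO3 reacts with 6 mol Na2S2O3, so n(Na2S2O3) = 0.0002574 x 6/1 = 0.001544 mol.
[Na2S2O3] = 0.001544 / 0.02500 L = 0.0618 M.

0.0618 M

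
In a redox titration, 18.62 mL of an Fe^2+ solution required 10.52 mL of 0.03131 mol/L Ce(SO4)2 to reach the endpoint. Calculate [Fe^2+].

0.0177 M

n(Ce(SO4)2) = 0.03131 x 0.01052 = 0.0003294 mol.
From the balanced equation, 1 mol Ce(SO4)2 reacts with 1 mol Fe^2+, so n(Fe^2+) = 0.0003294 x 1/1 = 0.0003294 mol.
[Fe^2+] = 0.0003294 / 0.01862 L = 0.0177 M.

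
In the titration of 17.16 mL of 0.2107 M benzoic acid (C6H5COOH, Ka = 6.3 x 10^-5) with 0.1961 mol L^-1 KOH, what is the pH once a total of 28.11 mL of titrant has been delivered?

12.62

n(acid) = 0.2107 x 0.01716 = 0.003616 mol; n(KOH) added = 0.1961 x 0.02811 = 0.005512 mol.
Base is in excess by 0.005512 - 0.003616 = 0.001897 mol in a total volume of 0.04527 L.
[OH^-] = 0.001897/0.04527 = 0.04190 M, so pOH = 1.38 and pH = 14.00 - 1.38 = 12.62.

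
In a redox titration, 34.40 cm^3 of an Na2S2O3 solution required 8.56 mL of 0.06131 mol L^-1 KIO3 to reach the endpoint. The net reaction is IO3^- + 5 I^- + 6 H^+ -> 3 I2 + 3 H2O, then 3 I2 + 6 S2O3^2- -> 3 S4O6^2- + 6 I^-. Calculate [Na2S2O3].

n(KIO3) = 0.06131 x 0.008560 = 0.0005248 mol.
From the balanced equation, 1 mol KIO3 reacts with 6 mol Na2S2O3, so n(Na2S2O3) = 0.0005248 x 6/1 = 0.003149 mol.
[Na2S2O3] = 0.003149 / 0.03440 L = 0.0915 M.

0.0915 M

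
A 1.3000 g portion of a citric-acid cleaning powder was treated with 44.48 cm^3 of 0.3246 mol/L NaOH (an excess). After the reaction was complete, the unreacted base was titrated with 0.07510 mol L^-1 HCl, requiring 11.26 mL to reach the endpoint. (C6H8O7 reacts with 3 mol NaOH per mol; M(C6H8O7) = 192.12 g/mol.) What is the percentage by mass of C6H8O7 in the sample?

67.0%

Total n(NaOH) added = 0.3246 x 0.04448 = 0.01444 mol.
n(HCl) used = 0.07510 x 0.01126 = 0.0008456 mol, which equals the excess n(NaOH).
So n(NaOH) consumed by the sample = 0.01444 - 0.0008456 = 0.01359 mol.
n(C6H8O7) = 0.01359 / 3 = 0.004531 mol.
mass C6H8O7 = 0.004531 x 192.12 = 0.8705 g, so %C6H8O7 = 0.8705/1.3000 x 100 = 67.0%.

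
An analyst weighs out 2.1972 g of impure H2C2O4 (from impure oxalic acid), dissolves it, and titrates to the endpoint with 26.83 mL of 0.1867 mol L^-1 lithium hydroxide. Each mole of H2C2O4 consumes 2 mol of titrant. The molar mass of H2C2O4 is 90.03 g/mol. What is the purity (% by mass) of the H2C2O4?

n(LiOH) = 0.1867 x 0.02683 = 0.005009 mol.
n(H2C2O4) = 0.005009 / 2 = 0.002505 mol.
mass of H2C2O4 = 0.002505 x 90.03 = 0.2255 g.
% purity = 0.2255 / 2.1972 x 100 = 10.3%.

10.3%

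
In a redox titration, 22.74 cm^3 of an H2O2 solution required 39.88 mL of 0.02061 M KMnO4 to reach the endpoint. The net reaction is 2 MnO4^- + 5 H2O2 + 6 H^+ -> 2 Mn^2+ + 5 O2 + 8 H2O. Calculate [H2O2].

n(KMnO4) = 0.02061 x 0.03988 = 0.0008219 mol.
From the balanced equation, 2 mol KMnO4 reacts with 5 mol H2O2, so n(H2O2) = 0.0008219 x 5/2 = 0.002055 mol.
[H2O2] = 0.002055 / 0.02274 L = 0.0904 M.

0.0904 M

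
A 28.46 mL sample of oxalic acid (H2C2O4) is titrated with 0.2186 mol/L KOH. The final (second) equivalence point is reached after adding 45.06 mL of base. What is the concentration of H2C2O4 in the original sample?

n(KOH) = 0.2186 x 0.04506 = 0.009850 mol.
At the final (second) equivalence point, 2 mol OH^- react per mol H2C2O4, so n(H2C2O4) = 0.009850 / 2 = 0.004925 mol.
[H2C2O4] = 0.004925 / 0.02846 L = 0.173 M.

0.173 M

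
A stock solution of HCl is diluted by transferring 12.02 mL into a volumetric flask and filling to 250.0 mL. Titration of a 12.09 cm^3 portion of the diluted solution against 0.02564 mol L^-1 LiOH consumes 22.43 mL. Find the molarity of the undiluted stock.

0.989 M

n(LiOH) = 0.02564 x 0.02243 = 0.0005751 mol.
n(HCl) in the aliquot = 0.0005751 mol.
[diluted HCl] = 0.0005751 / 0.01209 = 0.04757 M.
Dilution factor = 250.0/12.02 = 20.80, so [stock] = 0.04757 x 20.80 = 0.989 M.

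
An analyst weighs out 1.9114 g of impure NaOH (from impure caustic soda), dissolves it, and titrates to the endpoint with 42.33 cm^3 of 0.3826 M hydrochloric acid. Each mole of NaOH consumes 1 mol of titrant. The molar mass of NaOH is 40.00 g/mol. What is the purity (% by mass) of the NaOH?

33.9%

n(HCl) = 0.3826 x 0.04233 = 0.01620 mol.
n(NaOH) = 0.01620 / 1 = 0.01620 mol.
mass of NaOH = 0.01620 x 40.00 = 0.6478 g.
% purity = 0.6478 / 1.9114 x 100 = 33.9%.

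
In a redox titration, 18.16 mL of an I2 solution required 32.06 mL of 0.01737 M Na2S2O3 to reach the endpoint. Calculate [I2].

n(Na2S2O3) = 0.01737 x 0.03206 = 0.0005569 mol.
From the balanced equation, 2 mol Na2S2O3 reacts with 1 mol I2, so n(I2) = 0.0005569 x 1/2 = 0.0002784 mol.
[I2] = 0.0002784 / 0.01816 L = 0.0153 M.

0.0153 M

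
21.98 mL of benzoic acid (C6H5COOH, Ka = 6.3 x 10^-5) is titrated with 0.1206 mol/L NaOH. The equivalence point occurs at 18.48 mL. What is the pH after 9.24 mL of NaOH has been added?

4.20

9.24 mL is exactly half the equivalence volume (18.48/2), i.e. the half-equivalence point.
There, n(HA) = n(A^-), so pH = pKa = -log(6.3 x 10^-5) = 4.20.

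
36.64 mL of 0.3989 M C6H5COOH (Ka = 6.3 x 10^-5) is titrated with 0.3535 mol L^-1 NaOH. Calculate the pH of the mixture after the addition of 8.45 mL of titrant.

3.61

Initial n(C6H5COOH) = 0.3989 x 0.03664 = 0.01462 mol.
n(NaOH) added = 0.3535 x 0.008450 = 0.002987 mol, converting that many moles of C6H5COOH to C6H5COO-.
Remaining n(C6H5COOH) = 0.01163 mol; n(C6H5COO-) = 0.002987 mol.
By Henderson-Hasselbalch, pH = pKa + log([A^-]/[HA]) = 4.20 + log(0.002987/0.01163) = 4.20 + (-0.59) = 3.61.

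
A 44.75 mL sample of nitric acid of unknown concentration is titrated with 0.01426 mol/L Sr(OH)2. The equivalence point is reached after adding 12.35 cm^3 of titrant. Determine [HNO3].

n(Sr(OH)2) delivered = 0.01426 x 0.01235 = 0.0001761 mol.
The reaction is 2 HNO3 + 1 Sr(OH)2, so n(HNO3) = 0.0001761 x 2/1 = 0.0003522 mol.
[HNO3] = 0.0003522 mol / 0.04475 L = 0.00787 M.

0.00787 M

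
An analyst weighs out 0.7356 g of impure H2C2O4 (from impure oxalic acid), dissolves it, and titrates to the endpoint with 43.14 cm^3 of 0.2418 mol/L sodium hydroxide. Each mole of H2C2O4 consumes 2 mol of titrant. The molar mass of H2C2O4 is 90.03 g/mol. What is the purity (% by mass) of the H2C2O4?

n(NaOH) = 0.2418 x 0.04314 = 0.01043 mol.
n(H2C2O4) = 0.01043 / 2 = 0.005216 mol.
mass of H2C2O4 = 0.005216 x 90.03 = 0.4696 g.
% purity = 0.4696 / 0.7356 x 100 = 63.8%.

63.8%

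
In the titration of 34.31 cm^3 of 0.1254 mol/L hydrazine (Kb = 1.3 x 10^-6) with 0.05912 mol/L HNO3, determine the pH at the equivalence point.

n(N2H4) = 0.1254 x 0.03431 = 0.004302 mol; V(HNO3) at equivalence = 0.004302/0.05912 = 0.07278 L.
At equivalence the base is fully converted to N2H5+; total volume = 0.1071 L, so [N2H5+] = 0.004302/0.1071 = 0.04018 M.
Ka(N2H5+) = Kw/Kb = 1.0e-14 / 1.3 x 10^-6 = 7.69e-9.
[H^+] = sqrt(Ka x [N2H5+]) = sqrt(7.69e-9 x 0.04018) = 1.76e-5 M.
pH = -log(1.76e-5) = 4.75.

4.75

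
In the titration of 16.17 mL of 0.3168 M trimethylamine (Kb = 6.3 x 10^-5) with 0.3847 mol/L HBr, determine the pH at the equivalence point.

n((CH3)3N) = 0.3168 x 0.01617 = 0.005123 mol; V(HBr) at equivalence = 0.005123/0.3847 = 0.01332 L.
At equivalence the base is fully converted to (CH3)3NH+; total volume = 0.02949 L, so [(CH3)3NH+] = 0.005123/0.02949 = 0.1737 M.
Ka((CH3)3NH+) = Kw/Kb = 1.0e-14 / 6.3 x 10^-5 = 1.59e-10.
[H^+] = sqrt(Ka x [(CH3)3NH+]) = sqrt(1.59e-10 x 0.1737) = 5.25e-6 M.
pH = -log(5.25e-6) = 5.28.

5.28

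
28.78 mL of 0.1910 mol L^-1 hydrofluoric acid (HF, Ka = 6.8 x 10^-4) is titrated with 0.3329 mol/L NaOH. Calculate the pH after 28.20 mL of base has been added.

n(acid) = 0.1910 x 0.02878 = 0.005497 mol; n(NaOH) added = 0.3329 x 0.02820 = 0.009388 mol.
Base is in excess by 0.009388 - 0.005497 = 0.003891 mol in a total volume of 0.05698 L.
[OH^-] = 0.003891/0.05698 = 0.06828 M, so pOH = 1.17 and pH = 14.00 - 1.17 = 12.83.

12.83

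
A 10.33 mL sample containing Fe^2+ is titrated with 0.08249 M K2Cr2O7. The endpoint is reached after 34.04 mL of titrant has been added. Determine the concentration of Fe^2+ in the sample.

n(K2Cr2O7) = 0.08249 x 0.03404 = 0.002808 mol.
From the balanced equation, 1 mol K2Cr2O7 reacts with 6 mol Fe^2+, so n(Fe^2+) = 0.002808 x 6/1 = 0.01685 mol.
[Fe^2+] = 0.01685 / 0.01033 L = 1.63 M.

1.63 M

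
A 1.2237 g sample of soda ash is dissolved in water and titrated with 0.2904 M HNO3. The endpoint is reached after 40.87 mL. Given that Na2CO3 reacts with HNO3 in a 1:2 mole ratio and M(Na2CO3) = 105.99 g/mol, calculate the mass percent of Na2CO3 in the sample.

n(HNO3) = 0.2904 x 0.04087 = 0.01187 mol.
n(Na2CO3) = 0.01187 / 2 = 0.005934 mol.
mass of Na2CO3 = 0.005934 x 105.99 = 0.6290 g.
% purity = 0.6290 / 1.2237 x 100 = 51.4%.

51.4%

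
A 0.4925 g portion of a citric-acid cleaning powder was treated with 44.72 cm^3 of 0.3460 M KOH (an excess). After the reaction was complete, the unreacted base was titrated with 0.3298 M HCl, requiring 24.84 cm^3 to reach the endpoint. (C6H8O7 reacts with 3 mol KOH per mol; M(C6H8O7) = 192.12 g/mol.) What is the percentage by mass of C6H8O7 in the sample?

94.7%

Total n(KOH) added = 0.3460 x 0.04472 = 0.01547 mol.
n(HCl) used = 0.3298 x 0.02484 = 0.008192 mol, which equals the excess n(KOH).
So n(KOH) consumed by the sample = 0.01547 - 0.008192 = 0.007281 mol.
n(C6H8O7) = 0.007281 / 3 = 0.002427 mol.
mass C6H8O7 = 0.002427 x 192.12 = 0.4663 g, so %C6H8O7 = 0.4663/0.4925 x 100 = 94.7%.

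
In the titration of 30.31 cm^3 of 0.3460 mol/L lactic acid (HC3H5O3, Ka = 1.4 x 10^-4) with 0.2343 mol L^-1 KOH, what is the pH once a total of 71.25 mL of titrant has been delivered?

n(acid) = 0.3460 x 0.03031 = 0.01049 mol; n(KOH) added = 0.2343 x 0.07125 = 0.01669 mol.
Base is in excess by 0.01669 - 0.01049 = 0.006207 mol in a total volume of 0.1016 L.
[OH^-] = 0.006207/0.1016 = 0.06111 M, so pOH = 1.21 and pH = 14.00 - 1.21 = 12.79.

12.79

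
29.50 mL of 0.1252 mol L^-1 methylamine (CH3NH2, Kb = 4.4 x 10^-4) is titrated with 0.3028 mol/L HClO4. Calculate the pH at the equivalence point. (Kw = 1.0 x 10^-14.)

5.85

n(CH3NH2) = 0.1252 x 0.02950 = 0.003693 mol; V(HClO4) at equivalence = 0.003693/0.3028 = 0.01220 L.
At equivalence the base is fully converted to CH3NH3+; total volume = 0.04170 L, so [CH3NH3+] = 0.003693/0.04170 = 0.08858 M.
Ka(CH3NH3+) = Kw/Kb = 1.0e-14 / 4.4 x 10^-4 = 2.27e-11.
[H^+] = sqrt(Ka x [CH3NH3+]) = sqrt(2.27e-11 x 0.08858) = 1.42e-6 M.
pH = -log(1.42e-6) = 5.85.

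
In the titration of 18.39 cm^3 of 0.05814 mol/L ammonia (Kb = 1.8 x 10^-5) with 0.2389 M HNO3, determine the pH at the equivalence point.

5.29

n(NH3) = 0.05814 x 0.01839 = 0.001069 mol; V(HNO3) at equivalence = 0.001069/0.2389 = 0.004475 L.
At equivalence the base is fully converted to NH4+; total volume = 0.02287 L, so [NH4+] = 0.001069/0.02287 = 0.04676 M.
Ka(NH4+) = Kw/Kb = 1.0e-14 / 1.8 x 10^-5 = 5.56e-10.
[H^+] = sqrt(Ka x [NH4+]) = sqrt(5.56e-10 x 0.04676) = 5.10e-6 M.
pH = -log(5.10e-6) = 5.29.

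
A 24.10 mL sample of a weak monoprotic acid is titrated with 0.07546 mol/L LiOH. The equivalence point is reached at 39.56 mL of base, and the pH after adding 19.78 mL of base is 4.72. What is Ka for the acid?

19.78 mL is half of the equivalence volume, so this is the half-equivalence point where [HA] = [A^-].
At half-equivalence pH = pKa, so pKa = 4.72.
Ka = 10^(-4.72) = 1.9 x 10^-5.

1.9 x 10^-5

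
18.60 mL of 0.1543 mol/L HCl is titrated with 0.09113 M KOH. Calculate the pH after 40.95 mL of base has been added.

n(acid) = 0.1543 x 0.01860 = 0.002870 mol; n(KOH) added = 0.09113 x 0.04095 = 0.003732 mol.
Base is in excess by 0.003732 - 0.002870 = 0.0008618 mol in a total volume of 0.05955 L.
[OH^-] = 0.0008618/0.05955 = 0.01447 M, so pOH = 1.84 and pH = 14.00 - 1.84 = 12.16.

12.16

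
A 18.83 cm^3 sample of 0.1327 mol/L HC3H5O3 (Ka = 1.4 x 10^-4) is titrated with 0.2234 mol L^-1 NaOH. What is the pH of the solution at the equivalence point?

n(HC3H5O3) = 0.1327 x 0.01883 = 0.002499 mol; V(NaOH) at equivalence = 0.002499/0.2234 = 0.01119 L.
At equivalence all the acid is converted to C3H5O3-; total volume = 0.01883 + 0.01119 = 0.03002 L, so [C3H5O3-] = 0.002499/0.03002 = 0.08325 M.
Kb = Kw/Ka = 1.0e-14 / 1.4 x 10^-4 = 7.14e-11.
[OH^-] = sqrt(Kb x [C3H5O3-]) = sqrt(7.14e-11 x 0.08325) = 2.44e-6 M.
pOH = 5.61, so pH = 14.00 - 5.61 = 8.39.

8.39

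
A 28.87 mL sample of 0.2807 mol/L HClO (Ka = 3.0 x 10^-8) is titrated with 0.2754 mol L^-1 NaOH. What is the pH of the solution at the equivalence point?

n(HClO) = 0.2807 x 0.02887 = 0.008104 mol; V(NaOH) at equivalence = 0.008104/0.2754 = 0.02943 L.
At equivalence all the acid is converted to ClO-; total volume = 0.02887 + 0.02943 = 0.05830 L, so [ClO-] = 0.008104/0.05830 = 0.1390 M.
Kb = Kw/Ka = 1.0e-14 / 3.0 x 10^-8 = 3.33e-7.
[OH^-] = sqrt(Kb x [ClO-]) = sqrt(3.33e-7 x 0.1390) = 0.000215 M.
pOH = 3.67, so pH = 14.00 - 3.67 = 10.33.

10.33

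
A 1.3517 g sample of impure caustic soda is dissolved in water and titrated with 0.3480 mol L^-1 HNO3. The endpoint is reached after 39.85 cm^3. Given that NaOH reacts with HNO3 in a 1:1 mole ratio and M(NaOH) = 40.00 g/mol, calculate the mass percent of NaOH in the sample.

41.0%

n(HNO3) = 0.3480 x 0.03985 = 0.01387 mol.
n(NaOH) = 0.01387 / 1 = 0.01387 mol.
mass of NaOH = 0.01387 x 40.00 = 0.5547 g.
% purity = 0.5547 / 1.3517 x 100 = 41.0%.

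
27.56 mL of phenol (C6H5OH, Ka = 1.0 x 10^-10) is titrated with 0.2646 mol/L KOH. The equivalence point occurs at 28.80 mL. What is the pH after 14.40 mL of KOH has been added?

10.00

14.40 mL is exactly half the equivalence volume (28.80/2), i.e. the half-equivalence point.
There, n(HA) = n(A^-), so pH = pKa = -log(1.0 x 10^-10) = 10.00.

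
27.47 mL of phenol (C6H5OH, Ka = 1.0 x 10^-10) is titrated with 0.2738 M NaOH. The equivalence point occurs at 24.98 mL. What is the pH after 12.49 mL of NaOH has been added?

12.49 mL is exactly half the equivalence volume (24.98/2), i.e. the half-equivalence point.
There, n(HA) = n(A^-), so pH = pKa = -log(1.0 x 10^-10) = 10.00.

10.00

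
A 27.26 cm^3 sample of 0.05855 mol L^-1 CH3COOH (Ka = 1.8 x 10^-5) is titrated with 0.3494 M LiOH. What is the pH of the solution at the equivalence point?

n(CH3COOH) = 0.05855 x 0.02726 = 0.001596 mol; V(LiOH) at equivalence = 0.001596/0.3494 = 0.004568 L.
At equivalence all the acid is converted to CH3COO-; total volume = 0.02726 + 0.004568 = 0.03183 L, so [CH3COO-] = 0.001596/0.03183 = 0.05015 M.
Kb = Kw/Ka = 1.0e-14 / 1.8 x 10^-5 = 5.56e-10.
[OH^-] = sqrt(Kb x [CH3COO-]) = sqrt(5.56e-10 x 0.05015) = 5.28e-6 M.
pOH = 5.28, so pH = 14.00 - 5.28 = 8.72.

8.72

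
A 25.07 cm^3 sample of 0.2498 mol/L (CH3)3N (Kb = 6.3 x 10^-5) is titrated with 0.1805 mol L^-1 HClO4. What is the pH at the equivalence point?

5.39

n((CH3)3N) = 0.2498 x 0.02507 = 0.006262 mol; V(HClO4) at equivalence = 0.006262/0.1805 = 0.03470 L.
At equivalence the base is fully converted to (CH3)3NH+; total volume = 0.05977 L, so [(CH3)3NH+] = 0.006262/0.05977 = 0.1048 M.
Ka((CH3)3NH+) = Kw/Kb = 1.0e-14 / 6.3 x 10^-5 = 1.59e-10.
[H^+] = sqrt(Ka x [(CH3)3NH+]) = sqrt(1.59e-10 x 0.1048) = 4.08e-6 M.
pH = -log(4.08e-6) = 5.39.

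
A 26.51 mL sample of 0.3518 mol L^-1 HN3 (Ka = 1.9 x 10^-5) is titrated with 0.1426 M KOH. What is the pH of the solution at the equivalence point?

8.86

n(HN3) = 0.3518 x 0.02651 = 0.009326 mol; V(KOH) at equivalence = 0.009326/0.1426 = 0.06540 L.
At equivalence all the acid is converted to N3-; total volume = 0.02651 + 0.06540 = 0.09191 L, so [N3-] = 0.009326/0.09191 = 0.1015 M.
Kb = Kw/Ka = 1.0e-14 / 1.9 x 10^-5 = 5.26e-10.
[OH^-] = sqrt(Kb x [N3-]) = sqrt(5.26e-10 x 0.1015) = 7.31e-6 M.
pOH = 5.14, so pH = 14.00 - 5.14 = 8.86.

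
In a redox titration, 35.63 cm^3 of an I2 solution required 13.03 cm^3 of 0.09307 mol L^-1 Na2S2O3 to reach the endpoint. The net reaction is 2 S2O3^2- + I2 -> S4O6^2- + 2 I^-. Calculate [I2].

0.0170 M

n(Na2S2O3) = 0.09307 x 0.01303 = 0.001213 mol.
From the balanced equation, 2 mol Na2S2O3 reacts with 1 mol I2, so n(I2) = 0.001213 x 1/2 = 0.0006064 mol.
[I2] = 0.0006064 / 0.03563 L = 0.0170 M.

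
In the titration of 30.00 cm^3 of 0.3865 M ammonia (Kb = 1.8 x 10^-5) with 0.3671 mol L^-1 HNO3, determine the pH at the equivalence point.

4.99

n(NH3) = 0.3865 x 0.03000 = 0.01160 mol; V(HNO3) at equivalence = 0.01160/0.3671 = 0.03159 L.
At equivalence the base is fully converted to NH4+; total volume = 0.06159 L, so [NH4+] = 0.01160/0.06159 = 0.1883 M.
Ka(NH4+) = Kw/Kb = 1.0e-14 / 1.8 x 10^-5 = 5.56e-10.
[H^+] = sqrt(Ka x [NH4+]) = sqrt(5.56e-10 x 0.1883) = 1.02e-5 M.
pH = -log(1.02e-5) = 4.99.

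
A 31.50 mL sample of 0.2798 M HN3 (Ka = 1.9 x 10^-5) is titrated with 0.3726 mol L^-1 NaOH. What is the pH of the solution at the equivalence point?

8.96

n(HN3) = 0.2798 x 0.03150 = 0.008814 mol; V(NaOH) at equivalence = 0.008814/0.3726 = 0.02365 L.
At equivalence all the acid is converted to N3-; total volume = 0.03150 + 0.02365 = 0.05515 L, so [N3-] = 0.008814/0.05515 = 0.1598 M.
Kb = Kw/Ka = 1.0e-14 / 1.9 x 10^-5 = 5.26e-10.
[OH^-] = sqrt(Kb x [N3-]) = sqrt(5.26e-10 x 0.1598) = 9.17e-6 M.
pOH = 5.04, so pH = 14.00 - 5.04 = 8.96.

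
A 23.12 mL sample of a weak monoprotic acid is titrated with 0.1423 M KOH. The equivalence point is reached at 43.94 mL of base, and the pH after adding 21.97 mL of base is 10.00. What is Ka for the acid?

21.97 mL is half of the equivalence volume, so this is the half-equivalence point where [HA] = [A^-].
At half-equivalence pH = pKa, so pKa = 10.00.
Ka = 10^(-10.00) = 1.0 x 10^-10.

1.0 x 10^-10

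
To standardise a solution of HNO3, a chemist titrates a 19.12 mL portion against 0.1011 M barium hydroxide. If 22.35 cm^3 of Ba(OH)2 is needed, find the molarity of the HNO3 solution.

n(Ba(OH)2) delivered = 0.1011 x 0.02235 = 0.002260 mol.
The reaction is 2 HNO3 + 1 Ba(OH)2, so n(HNO3) = 0.002260 x 2/1 = 0.004519 mol.
[HNO3] = 0.004519 mol / 0.01912 L = 0.236 M.

0.236 M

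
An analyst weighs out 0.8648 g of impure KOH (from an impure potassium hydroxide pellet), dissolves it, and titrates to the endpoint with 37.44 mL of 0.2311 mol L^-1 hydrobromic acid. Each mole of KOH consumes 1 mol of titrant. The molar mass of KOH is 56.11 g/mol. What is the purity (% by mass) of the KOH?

56.1%

n(HBr) = 0.2311 x 0.03744 = 0.008652 mol.
n(KOH) = 0.008652 / 1 = 0.008652 mol.
mass of KOH = 0.008652 x 56.11 = 0.4855 g.
% purity = 0.4855 / 0.8648 x 100 = 56.1%.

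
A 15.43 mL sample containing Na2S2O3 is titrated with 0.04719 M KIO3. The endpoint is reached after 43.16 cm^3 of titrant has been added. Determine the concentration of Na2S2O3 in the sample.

0.792 M

n(KIO3) = 0.04719 x 0.04316 = 0.002037 mol.
From the balanced equation, 1 mol KIO3 reacts with 6 mol Na2S2O3, so n(Na2S2O3) = 0.002037 x 6/1 = 0.01222 mol.
[Na2S2O3] = 0.01222 / 0.01543 L = 0.792 M.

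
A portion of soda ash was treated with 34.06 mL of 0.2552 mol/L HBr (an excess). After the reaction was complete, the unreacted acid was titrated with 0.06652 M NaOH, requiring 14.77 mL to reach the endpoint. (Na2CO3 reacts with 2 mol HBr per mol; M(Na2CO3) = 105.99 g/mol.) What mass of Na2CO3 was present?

Total n(HBr) added = 0.2552 x 0.03406 = 0.008692 mol.
n(NaOH) used = 0.06652 x 0.01477 = 0.0009825 mol, which equals the excess n(HBr).
So n(HBr) consumed by the sample = 0.008692 - 0.0009825 = 0.007710 mol.
n(Na2CO3) = 0.007710 / 2 = 0.003855 mol.
mass = 0.003855 mol x 105.99 g/mol = 0.409 g.

0.409 g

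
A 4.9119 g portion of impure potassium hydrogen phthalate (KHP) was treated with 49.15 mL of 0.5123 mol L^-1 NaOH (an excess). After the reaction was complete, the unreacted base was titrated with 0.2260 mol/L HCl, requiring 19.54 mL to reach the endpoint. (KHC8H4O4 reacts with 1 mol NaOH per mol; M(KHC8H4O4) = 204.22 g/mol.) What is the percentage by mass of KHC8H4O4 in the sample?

Total n(NaOH) added = 0.5123 x 0.04915 = 0.02518 mol.
n(HCl) used = 0.2260 x 0.01954 = 0.004416 mol, which equals the excess n(NaOH).
So n(NaOH) consumed by the sample = 0.02518 - 0.004416 = 0.02076 mol.
n(KHC8H4O4) = 0.02076 / 1 = 0.02076 mol.
mass KHC8H4O4 = 0.02076 x 204.22 = 4.240 g, so %KHC8H4O4 = 4.240/4.9119 x 100 = 86.3%.

86.3%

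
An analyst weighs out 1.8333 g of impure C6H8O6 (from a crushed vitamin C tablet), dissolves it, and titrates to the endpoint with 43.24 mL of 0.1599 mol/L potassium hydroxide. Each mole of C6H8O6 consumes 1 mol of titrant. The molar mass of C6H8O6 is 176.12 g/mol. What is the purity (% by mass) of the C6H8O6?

n(KOH) = 0.1599 x 0.04324 = 0.006914 mol.
n(C6H8O6) = 0.006914 / 1 = 0.006914 mol.
mass of C6H8O6 = 0.006914 x 176.12 = 1.218 g.
% purity = 1.218 / 1.8333 x 100 = 66.4%.

66.4%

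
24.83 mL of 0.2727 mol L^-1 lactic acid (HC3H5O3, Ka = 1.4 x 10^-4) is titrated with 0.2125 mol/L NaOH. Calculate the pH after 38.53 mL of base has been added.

n(acid) = 0.2727 x 0.02483 = 0.006771 mol; n(NaOH) added = 0.2125 x 0.03853 = 0.008188 mol.
Base is in excess by 0.008188 - 0.006771 = 0.001416 mol in a total volume of 0.06336 L.
[OH^-] = 0.001416/0.06336 = 0.02236 M, so pOH = 1.65 and pH = 14.00 - 1.65 = 12.35.

12.35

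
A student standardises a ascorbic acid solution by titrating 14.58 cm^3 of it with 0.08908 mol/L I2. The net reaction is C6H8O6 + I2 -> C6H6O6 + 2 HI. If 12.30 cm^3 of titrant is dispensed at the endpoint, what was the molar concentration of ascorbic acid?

0.0751 M

n(I2) = 0.08908 x 0.01230 = 0.001096 mol.
From the balanced equation, 1 mol I2 reacts with 1 mol ascorbic acid, so n(ascorbic acid) = 0.001096 x 1/1 = 0.001096 mol.
[ascorbic acid] = 0.001096 / 0.01458 L = 0.0751 M.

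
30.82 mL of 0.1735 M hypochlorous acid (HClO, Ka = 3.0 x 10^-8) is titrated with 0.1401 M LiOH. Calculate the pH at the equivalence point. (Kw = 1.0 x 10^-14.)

n(HClO) = 0.1735 x 0.03082 = 0.005347 mol; V(LiOH) at equivalence = 0.005347/0.1401 = 0.03817 L.
At equivalence all the acid is converted to ClO-; total volume = 0.03082 + 0.03817 = 0.06899 L, so [ClO-] = 0.005347/0.06899 = 0.07751 M.
Kb = Kw/Ka = 1.0e-14 / 3.0 x 10^-8 = 3.33e-7.
[OH^-] = sqrt(Kb x [ClO-]) = sqrt(3.33e-7 x 0.07751) = 0.000161 M.
pOH = 3.79, so pH = 14.00 - 3.79 = 10.21.

10.21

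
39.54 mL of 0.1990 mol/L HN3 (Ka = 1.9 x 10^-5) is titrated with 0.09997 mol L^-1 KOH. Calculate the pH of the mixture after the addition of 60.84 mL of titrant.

5.25

Initial n(HN3) = 0.1990 x 0.03954 = 0.007868 mol.
n(KOH) added = 0.09997 x 0.06084 = 0.006082 mol, converting that many moles of HN3 to N3-.
Remaining n(HN3) = 0.001786 mol; n(N3-) = 0.006082 mol.
By Henderson-Hasselbalch, pH = pKa + log([A^-]/[HA]) = 4.72 + log(0.006082/0.001786) = 4.72 + (+0.53) = 5.25.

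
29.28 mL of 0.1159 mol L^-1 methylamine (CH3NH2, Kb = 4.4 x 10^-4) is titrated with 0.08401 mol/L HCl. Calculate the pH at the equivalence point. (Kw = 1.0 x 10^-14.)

5.98

n(CH3NH2) = 0.1159 x 0.02928 = 0.003394 mol; V(HCl) at equivalence = 0.003394/0.08401 = 0.04039 L.
At equivalence the base is fully converted to CH3NH3+; total volume = 0.06967 L, so [CH3NH3+] = 0.003394/0.06967 = 0.04871 M.
Ka(CH3NH3+) = Kw/Kb = 1.0e-14 / 4.4 x 10^-4 = 2.27e-11.
[H^+] = sqrt(Ka x [CH3NH3+]) = sqrt(2.27e-11 x 0.04871) = 1.05e-6 M.
pH = -log(1.05e-6) = 5.98.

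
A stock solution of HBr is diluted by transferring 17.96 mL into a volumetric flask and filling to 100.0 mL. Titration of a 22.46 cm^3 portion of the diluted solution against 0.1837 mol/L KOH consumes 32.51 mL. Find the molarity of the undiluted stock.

1.48 M

n(KOH) = 0.1837 x 0.03251 = 0.005972 mol.
n(HBr) in the aliquot = 0.005972 mol.
[diluted HBr] = 0.005972 / 0.02246 = 0.2659 M.
Dilution factor = 100.0/17.96 = 5.568, so [stock] = 0.2659 x 5.568 = 1.48 M.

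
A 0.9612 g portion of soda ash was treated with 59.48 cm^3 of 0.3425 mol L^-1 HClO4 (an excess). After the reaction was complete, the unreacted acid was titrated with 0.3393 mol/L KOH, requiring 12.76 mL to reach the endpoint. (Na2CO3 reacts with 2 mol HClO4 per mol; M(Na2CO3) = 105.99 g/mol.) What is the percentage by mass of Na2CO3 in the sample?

88.4%

Total n(HClO4) added = 0.3425 x 0.05948 = 0.02037 mol.
n(KOH) used = 0.3393 x 0.01276 = 0.004329 mol, which equals the excess n(HClO4).
So n(HClO4) consumed by the sample = 0.02037 - 0.004329 = 0.01604 mol.
n(Na2CO3) = 0.01604 / 2 = 0.008021 mol.
mass Na2CO3 = 0.008021 x 105.99 = 0.8502 g, so %Na2CO3 = 0.8502/0.9612 x 100 = 88.4%.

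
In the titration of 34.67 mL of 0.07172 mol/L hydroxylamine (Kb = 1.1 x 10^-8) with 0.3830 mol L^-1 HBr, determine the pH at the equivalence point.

n(NH2OH) = 0.07172 x 0.03467 = 0.002487 mol; V(HBr) at equivalence = 0.002487/0.3830 = 0.006492 L.
At equivalence the base is fully converted to NH3OH+; total volume = 0.04116 L, so [NH3OH+] = 0.002487/0.04116 = 0.06041 M.
Ka(NH3OH+) = Kw/Kb = 1.0e-14 / 1.1 x 10^-8 = 9.09e-7.
[H^+] = sqrt(Ka x [NH3OH+]) = sqrt(9.09e-7 x 0.06041) = 0.000234 M.
pH = -log(0.000234) = 3.63.

3.63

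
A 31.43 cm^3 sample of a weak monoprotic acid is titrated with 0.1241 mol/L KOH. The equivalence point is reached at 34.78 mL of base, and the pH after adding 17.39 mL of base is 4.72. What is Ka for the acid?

1.9 x 10^-5

17.39 mL is half of the equivalence volume, so this is the half-equivalence point where [HA] = [A^-].
At half-equivalence pH = pKa, so pKa = 4.72.
Ka = 10^(-4.72) = 1.9 x 10^-5.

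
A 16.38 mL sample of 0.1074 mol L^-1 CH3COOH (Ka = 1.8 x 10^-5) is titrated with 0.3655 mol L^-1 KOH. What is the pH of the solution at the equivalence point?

8.83

n(CH3COOH) = 0.1074 x 0.01638 = 0.001759 mol; V(KOH) at equivalence = 0.001759/0.3655 = 0.004813 L.
At equivalence all the acid is converted to CH3COO-; total volume = 0.01638 + 0.004813 = 0.02119 L, so [CH3COO-] = 0.001759/0.02119 = 0.08301 M.
Kb = Kw/Ka = 1.0e-14 / 1.8 x 10^-5 = 5.56e-10.
[OH^-] = sqrt(Kb x [CH3COO-]) = sqrt(5.56e-10 x 0.08301) = 6.79e-6 M.
pOH = 5.17, so pH = 14.00 - 5.17 = 8.83.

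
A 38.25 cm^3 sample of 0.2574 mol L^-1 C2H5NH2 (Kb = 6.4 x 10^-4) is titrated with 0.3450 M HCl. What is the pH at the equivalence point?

5.82

n(C2H5NH2) = 0.2574 x 0.03825 = 0.009846 mol; V(HCl) at equivalence = 0.009846/0.3450 = 0.02854 L.
At equivalence the base is fully converted to C2H5NH3+; total volume = 0.06679 L, so [C2H5NH3+] = 0.009846/0.06679 = 0.1474 M.
Ka(C2H5NH3+) = Kw/Kb = 1.0e-14 / 6.4 x 10^-4 = 1.56e-11.
[H^+] = sqrt(Ka x [C2H5NH3+]) = sqrt(1.56e-11 x 0.1474) = 1.52e-6 M.
pH = -log(1.52e-6) = 5.82.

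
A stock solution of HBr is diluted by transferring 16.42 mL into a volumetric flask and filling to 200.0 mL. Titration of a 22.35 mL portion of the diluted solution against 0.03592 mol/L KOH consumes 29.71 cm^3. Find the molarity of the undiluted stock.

n(KOH) = 0.03592 x 0.02971 = 0.001067 mol.
n(HBr) in the aliquot = 0.001067 mol.
[diluted HBr] = 0.001067 / 0.02235 = 0.04775 M.
Dilution factor = 200.0/16.42 = 12.18, so [stock] = 0.04775 x 12.18 = 0.582 M.

0.582 M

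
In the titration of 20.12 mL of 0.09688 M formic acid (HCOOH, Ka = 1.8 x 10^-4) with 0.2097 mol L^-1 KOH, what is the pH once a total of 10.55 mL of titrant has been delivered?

11.93

n(acid) = 0.09688 x 0.02012 = 0.001949 mol; n(KOH) added = 0.2097 x 0.01055 = 0.002212 mol.
Base is in excess by 0.002212 - 0.001949 = 0.0002631 mol in a total volume of 0.03067 L.
[OH^-] = 0.0002631/0.03067 = 0.008579 M, so pOH = 2.07 and pH = 14.00 - 2.07 = 11.93.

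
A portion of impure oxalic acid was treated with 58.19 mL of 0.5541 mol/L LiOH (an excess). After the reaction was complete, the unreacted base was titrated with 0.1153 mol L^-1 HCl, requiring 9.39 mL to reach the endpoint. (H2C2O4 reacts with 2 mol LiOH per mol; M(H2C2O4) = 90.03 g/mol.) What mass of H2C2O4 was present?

1.40 g

Total n(LiOH) added = 0.5541 x 0.05819 = 0.03224 mol.
n(HCl) used = 0.1153 x 0.009390 = 0.001083 mol, which equals the excess n(LiOH).
So n(LiOH) consumed by the sample = 0.03224 - 0.001083 = 0.03116 mol.
n(H2C2O4) = 0.03116 / 2 = 0.01558 mol.
mass = 0.01558 mol x 90.03 g/mol = 1.40 g.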